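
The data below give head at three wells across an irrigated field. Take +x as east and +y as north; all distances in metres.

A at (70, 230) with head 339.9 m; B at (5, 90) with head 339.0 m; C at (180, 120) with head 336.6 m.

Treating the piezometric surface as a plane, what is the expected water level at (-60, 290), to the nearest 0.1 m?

With h = a·x + b·y + c and A as origin, the differences give:
  (-65)·a + (-140)·b = -0.9
  110·a + (-110)·b = -3.3
Eliminate b (×(-110) and ×(-140), subtract): 22550·a = -363.00 → a = ∂h/∂x = -0.01610
Back-substitute: b = ∂h/∂y = +0.01390.
h(-60, 290) = 339.9 + (-0.01610)·(-130) + (+0.01390)·(60) = 339.9 +2.093 +0.834 = 342.827 m.

342.8 m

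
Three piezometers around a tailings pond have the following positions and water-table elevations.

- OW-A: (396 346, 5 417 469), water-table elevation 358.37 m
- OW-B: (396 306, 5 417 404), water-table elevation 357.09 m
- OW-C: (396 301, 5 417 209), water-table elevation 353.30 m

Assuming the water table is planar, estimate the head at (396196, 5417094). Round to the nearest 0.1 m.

With h = a·x + b·y + c and OW-A as origin, the differences give:
  (-40)·a + (-65)·b = -1.28
  (-45)·a + (-260)·b = -5.07
Eliminate b (×(-260) and ×(-65), subtract): 7475·a = 3.250 → a = ∂h/∂x = +0.0004348
Back-substitute: b = ∂h/∂y = +0.01942.
h(396196, 5417094) = 358.37 + (+0.0004348)·(-150) + (+0.01942)·(-375) = 358.37 -0.065 -7.284 = 351.021 m.

351.0 m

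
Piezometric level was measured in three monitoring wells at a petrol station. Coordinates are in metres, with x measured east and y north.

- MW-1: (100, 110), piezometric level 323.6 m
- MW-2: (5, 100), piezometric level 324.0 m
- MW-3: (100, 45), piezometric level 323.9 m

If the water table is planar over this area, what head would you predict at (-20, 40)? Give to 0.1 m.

Three-point gradient (reference MW-1): Δ to MW-2 = (-95, -10, +0.4), Δ to MW-3 = (0, -65, +0.3).
∂h/∂x = -0.003725, ∂h/∂y = -0.004615 (det = 6175).
h(-20, 40) = 323.6 + (-0.003725)·(-120) + (-0.004615)·(-70) = 323.6 +0.447 +0.323 = 324.370 m.

324.4 m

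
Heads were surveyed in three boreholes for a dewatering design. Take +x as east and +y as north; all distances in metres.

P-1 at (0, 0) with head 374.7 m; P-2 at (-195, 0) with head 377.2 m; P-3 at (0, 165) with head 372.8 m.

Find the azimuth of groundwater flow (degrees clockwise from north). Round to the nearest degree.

048°

∂h/∂x = (377.2 − 374.7) / (-195 − 0) = -0.01282
∂h/∂y = (372.8 − 374.7) / (165 − 0) = -0.01152
Flow direction (−∇h) has components (+0.01282 E, +0.01152 N).
Azimuth = atan2(E, N) = atan2(+0.01282, +0.01152) = 48.1° ≈ 048°.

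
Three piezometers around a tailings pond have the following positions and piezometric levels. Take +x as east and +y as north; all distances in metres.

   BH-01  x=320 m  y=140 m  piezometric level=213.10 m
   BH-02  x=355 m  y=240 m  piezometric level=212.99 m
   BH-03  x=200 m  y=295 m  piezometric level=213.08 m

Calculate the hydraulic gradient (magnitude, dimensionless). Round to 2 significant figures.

Taking BH-01 as reference: BH-02−BH-01 = (35, 100, -0.11); BH-03−BH-01 = (-120, 155, -0.02).
Solve a·Δx + b·Δy = Δh: det = 35·155 − (-120)·100 = 17425.
∂h/∂x = [(-0.11)·155 − (-0.02)·100] / 17425 = -0.0008637
∂h/∂y = [35·(-0.02) − (-120)·(-0.11)] / 17425 = -0.0007977
|∇h| = √(-0.0008637² + -0.0007977²) = 0.001176

0.0012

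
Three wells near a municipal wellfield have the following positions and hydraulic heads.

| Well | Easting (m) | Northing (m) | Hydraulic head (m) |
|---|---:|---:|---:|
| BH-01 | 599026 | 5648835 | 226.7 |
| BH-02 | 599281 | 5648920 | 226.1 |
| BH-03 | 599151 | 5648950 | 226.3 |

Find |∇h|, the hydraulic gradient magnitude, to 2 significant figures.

Three-point gradient (reference BH-01): Δ to BH-02 = (255, 85, -0.6), Δ to BH-03 = (125, 115, -0.4).
∂h/∂x = -0.001872, ∂h/∂y = -0.001444 (det = 18700).
|∇h| = √(-0.001872² + -0.001444²) = 0.002364

0.0024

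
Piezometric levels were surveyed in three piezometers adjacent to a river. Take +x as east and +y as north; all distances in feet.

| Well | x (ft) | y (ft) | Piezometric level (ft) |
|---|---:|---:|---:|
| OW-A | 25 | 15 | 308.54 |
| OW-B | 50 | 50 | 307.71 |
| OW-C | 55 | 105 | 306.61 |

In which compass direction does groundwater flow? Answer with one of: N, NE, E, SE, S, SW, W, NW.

N

With h = a·x + b·y + c and OW-A as origin, the differences give:
  25·a + 35·b = -0.83
  30·a + 90·b = -1.93
Eliminate b (×90 and ×35, subtract): 1200·a = -7.150 → a = ∂h/∂x = -0.005958
Back-substitute: b = ∂h/∂y = -0.01946.
Flow = −∇h = (+0.005958 east, +0.01946 north), which points north.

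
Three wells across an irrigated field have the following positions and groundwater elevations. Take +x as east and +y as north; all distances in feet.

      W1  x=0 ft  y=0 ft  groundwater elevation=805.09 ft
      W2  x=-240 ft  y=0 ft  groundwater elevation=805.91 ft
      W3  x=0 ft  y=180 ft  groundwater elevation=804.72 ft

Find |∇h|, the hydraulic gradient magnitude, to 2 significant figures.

∂h/∂x = (805.91 − 805.09) / (-240 − 0) = -0.003417
∂h/∂y = (804.72 − 805.09) / (180 − 0) = -0.002056
|∇h| = √(-0.003417² + -0.002056²) = 0.003988

0.0040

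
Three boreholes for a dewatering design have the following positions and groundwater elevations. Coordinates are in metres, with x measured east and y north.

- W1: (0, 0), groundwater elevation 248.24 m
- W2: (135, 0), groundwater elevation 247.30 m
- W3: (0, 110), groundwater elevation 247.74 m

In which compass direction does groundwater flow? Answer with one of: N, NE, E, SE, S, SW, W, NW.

∂h/∂x = (247.30 − 248.24) / (135 − 0) = -0.006963
∂h/∂y = (247.74 − 248.24) / (110 − 0) = -0.004545
Flow = −∇h = (+0.006963 east, +0.004545 north), which points northeast.

NE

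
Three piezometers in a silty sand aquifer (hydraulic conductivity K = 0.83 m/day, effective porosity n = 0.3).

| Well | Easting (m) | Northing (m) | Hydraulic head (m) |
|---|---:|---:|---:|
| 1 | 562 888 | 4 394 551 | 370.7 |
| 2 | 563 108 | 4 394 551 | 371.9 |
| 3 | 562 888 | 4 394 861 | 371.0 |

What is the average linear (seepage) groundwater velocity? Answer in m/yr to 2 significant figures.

5.6 m/yr

∂h/∂x = (371.9 − 370.7) / (563108 − 562888) = +0.005455
∂h/∂y = (371.0 − 370.7) / (4394861 − 4394551) = +0.0009677
|∇h| = √(0.005455² + 0.0009677²) = 0.00554
Seepage velocity v = K·i/n = 0.83 × 0.00554 / 0.3 = 0.01533 m/day = 5.599 m/yr.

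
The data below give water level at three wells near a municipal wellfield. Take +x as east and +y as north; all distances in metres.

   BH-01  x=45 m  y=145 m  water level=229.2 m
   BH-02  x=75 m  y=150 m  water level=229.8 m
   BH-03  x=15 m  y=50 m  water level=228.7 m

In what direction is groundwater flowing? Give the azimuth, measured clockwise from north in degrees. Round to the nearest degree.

With h = a·x + b·y + c and BH-01 as origin, the differences give:
  30·a + 5·b = +0.6
  (-30)·a + (-95)·b = -0.5
Eliminate b (×(-95) and ×5, subtract): -2700·a = -54.50 → a = ∂h/∂x = +0.02019
Back-substitute: b = ∂h/∂y = -0.001111.
Flow direction (−∇h) has components (-0.02019 E, +0.001111 N).
Azimuth = atan2(E, N) = atan2(-0.02019, +0.001111) = 273.2° ≈ 273°.

273°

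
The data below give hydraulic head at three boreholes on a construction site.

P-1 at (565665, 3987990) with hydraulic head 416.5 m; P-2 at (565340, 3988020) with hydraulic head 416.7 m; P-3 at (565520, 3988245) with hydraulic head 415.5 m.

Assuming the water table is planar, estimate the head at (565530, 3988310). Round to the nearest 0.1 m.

415.2 m

With h = a·x + b·y + c and P-1 as origin, the differences give:
  (-325)·a + 30·b = +0.2
  (-145)·a + 255·b = -1.0
Eliminate b (×255 and ×30, subtract): -78525·a = 81.00 → a = ∂h/∂x = -0.001032
Back-substitute: b = ∂h/∂y = -0.004508.
h(565530, 3988310) = 416.5 + (-0.001032)·(-135) + (-0.004508)·(320) = 416.5 +0.139 -1.443 = 415.197 m.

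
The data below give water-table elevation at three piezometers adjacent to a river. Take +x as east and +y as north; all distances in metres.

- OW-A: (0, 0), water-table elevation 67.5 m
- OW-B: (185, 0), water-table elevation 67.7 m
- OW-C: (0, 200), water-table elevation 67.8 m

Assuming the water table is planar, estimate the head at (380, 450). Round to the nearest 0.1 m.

∂h/∂x = (67.7 − 67.5) / (185 − 0) = +0.001081
∂h/∂y = (67.8 − 67.5) / (200 − 0) = +0.001500
h(380, 450) = 67.5 + (+0.001081)·(380) + (+0.001500)·(450) = 67.5 +0.411 +0.675 = 68.586 m.

68.6 m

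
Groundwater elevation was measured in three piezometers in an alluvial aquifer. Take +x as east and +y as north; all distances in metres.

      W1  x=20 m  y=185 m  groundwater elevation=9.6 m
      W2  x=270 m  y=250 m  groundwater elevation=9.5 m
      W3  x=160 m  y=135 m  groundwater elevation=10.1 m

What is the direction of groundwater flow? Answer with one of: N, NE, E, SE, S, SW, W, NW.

Differences from W1: to W2 (Δx, Δy, Δh) = (250, 65, -0.1); to W3 = (140, -50, +0.5).
Solve a·Δx + b·Δy = Δh: det = 250·(-50) − 140·65 = -21600.
∂h/∂x = [(-0.1)·(-50) − (+0.5)·65] / -21600 = +0.001273
∂h/∂y = [250·(+0.5) − 140·(-0.1)] / -21600 = -0.006435
Flow = −∇h = (-0.001273 east, +0.006435 north), which points north.

N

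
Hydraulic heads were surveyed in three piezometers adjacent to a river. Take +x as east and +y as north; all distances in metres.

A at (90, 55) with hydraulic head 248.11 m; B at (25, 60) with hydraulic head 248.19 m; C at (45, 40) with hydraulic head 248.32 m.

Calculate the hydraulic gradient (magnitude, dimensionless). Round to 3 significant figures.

Taking A as reference: B−A = (-65, 5, +0.08); C−A = (-45, -15, +0.21).
Solve a·Δx + b·Δy = Δh: det = (-65)·(-15) − (-45)·5 = 1200.
∂h/∂x = [(+0.08)·(-15) − (+0.21)·5] / 1200 = -0.001875
∂h/∂y = [(-65)·(+0.21) − (-45)·(+0.08)] / 1200 = -0.008375
|∇h| = √(-0.001875² + -0.008375²) = 0.008582

0.00858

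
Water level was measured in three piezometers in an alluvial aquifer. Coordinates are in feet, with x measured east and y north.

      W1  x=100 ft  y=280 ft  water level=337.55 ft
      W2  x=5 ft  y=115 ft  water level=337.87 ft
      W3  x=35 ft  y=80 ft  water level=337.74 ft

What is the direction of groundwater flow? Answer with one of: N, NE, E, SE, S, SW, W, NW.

Taking W1 as reference: W2−W1 = (-95, -165, +0.32); W3−W1 = (-65, -200, +0.19).
Solve a·Δx + b·Δy = Δh: det = (-95)·(-200) − (-65)·(-165) = 8275.
∂h/∂x = [(+0.32)·(-200) − (+0.19)·(-165)] / 8275 = -0.003946
∂h/∂y = [(-95)·(+0.19) − (-65)·(+0.32)] / 8275 = +0.0003323
Flow = −∇h = (+0.003946 east, -0.0003323 north), which points east.

E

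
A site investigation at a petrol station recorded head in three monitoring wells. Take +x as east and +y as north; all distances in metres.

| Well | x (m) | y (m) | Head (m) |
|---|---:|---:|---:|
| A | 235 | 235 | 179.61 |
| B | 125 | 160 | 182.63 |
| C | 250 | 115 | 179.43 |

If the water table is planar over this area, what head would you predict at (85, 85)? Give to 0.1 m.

183.8 m

Taking A as reference: B−A = (-110, -75, +3.02); C−A = (15, -120, -0.18).
Solve a·Δx + b·Δy = Δh: det = (-110)·(-120) − 15·(-75) = 14325.
∂h/∂x = [(+3.02)·(-120) − (-0.18)·(-75)] / 14325 = -0.02624
∂h/∂y = [(-110)·(-0.18) − 15·(+3.02)] / 14325 = -0.001780
h(85, 85) = 179.61 + (-0.02624)·(-150) + (-0.001780)·(-150) = 179.61 +3.936 +0.267 = 183.813 m.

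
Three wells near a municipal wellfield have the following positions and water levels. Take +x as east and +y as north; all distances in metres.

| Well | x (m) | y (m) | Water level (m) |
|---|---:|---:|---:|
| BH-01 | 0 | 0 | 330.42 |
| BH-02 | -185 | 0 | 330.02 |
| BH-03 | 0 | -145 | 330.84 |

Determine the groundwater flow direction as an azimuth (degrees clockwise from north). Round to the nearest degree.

∂h/∂x = (330.02 − 330.42) / (-185 − 0) = +0.002162
∂h/∂y = (330.84 − 330.42) / (-145 − 0) = -0.002897
Flow direction (−∇h) has components (-0.002162 E, +0.002897 N).
Azimuth = atan2(E, N) = atan2(-0.002162, +0.002897) = 323.3° ≈ 323°.

323°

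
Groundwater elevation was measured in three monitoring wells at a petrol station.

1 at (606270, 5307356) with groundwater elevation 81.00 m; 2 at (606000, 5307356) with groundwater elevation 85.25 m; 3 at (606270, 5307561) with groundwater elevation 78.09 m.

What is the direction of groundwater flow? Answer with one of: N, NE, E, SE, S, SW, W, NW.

NE

∂h/∂x = (85.25 − 81.00) / (606000 − 606270) = -0.01574
∂h/∂y = (78.09 − 81.00) / (5307561 − 5307356) = -0.01420
Flow = −∇h = (+0.01574 east, +0.01420 north), which points northeast.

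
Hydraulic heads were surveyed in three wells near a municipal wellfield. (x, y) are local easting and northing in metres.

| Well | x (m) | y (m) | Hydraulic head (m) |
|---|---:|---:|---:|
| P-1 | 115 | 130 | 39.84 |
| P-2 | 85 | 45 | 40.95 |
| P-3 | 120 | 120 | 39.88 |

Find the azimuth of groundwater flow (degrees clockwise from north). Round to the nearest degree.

049°

Taking P-1 as reference: P-2−P-1 = (-30, -85, +1.11); P-3−P-1 = (5, -10, +0.04).
Solve a·Δx + b·Δy = Δh: det = (-30)·(-10) − 5·(-85) = 725.
∂h/∂x = [(+1.11)·(-10) − (+0.04)·(-85)] / 725 = -0.01062
∂h/∂y = [(-30)·(+0.04) − 5·(+1.11)] / 725 = -0.009310
Flow direction (−∇h) has components (+0.01062 E, +0.009310 N).
Azimuth = atan2(E, N) = atan2(+0.01062, +0.009310) = 48.8° ≈ 049°.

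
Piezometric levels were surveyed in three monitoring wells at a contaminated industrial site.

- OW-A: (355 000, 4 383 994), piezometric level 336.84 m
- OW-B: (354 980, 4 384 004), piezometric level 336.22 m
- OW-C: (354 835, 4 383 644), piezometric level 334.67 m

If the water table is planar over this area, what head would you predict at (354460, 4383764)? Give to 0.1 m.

With h = a·x + b·y + c and OW-A as origin, the differences give:
  (-20)·a + 10·b = -0.62
  (-165)·a + (-350)·b = -2.17
Eliminate b (×(-350) and ×10, subtract): 8650·a = 238.700 → a = ∂h/∂x = +0.02760
Back-substitute: b = ∂h/∂y = -0.006809.
h(354460, 4383764) = 336.84 + (+0.02760)·(-540) + (-0.006809)·(-230) = 336.84 -14.902 +1.566 = 323.505 m.

323.5 m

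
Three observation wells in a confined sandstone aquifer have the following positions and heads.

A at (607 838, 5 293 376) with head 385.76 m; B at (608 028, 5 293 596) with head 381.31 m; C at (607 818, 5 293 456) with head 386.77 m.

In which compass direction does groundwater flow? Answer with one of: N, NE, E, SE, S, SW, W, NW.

With h = a·x + b·y + c and A as origin, the differences give:
  190·a + 220·b = -4.45
  (-20)·a + 80·b = +1.01
Eliminate b (×80 and ×220, subtract): 19600·a = -578.200 → a = ∂h/∂x = -0.02950
Back-substitute: b = ∂h/∂y = +0.005250.
Flow = −∇h = (+0.02950 east, -0.005250 north), which points east.

E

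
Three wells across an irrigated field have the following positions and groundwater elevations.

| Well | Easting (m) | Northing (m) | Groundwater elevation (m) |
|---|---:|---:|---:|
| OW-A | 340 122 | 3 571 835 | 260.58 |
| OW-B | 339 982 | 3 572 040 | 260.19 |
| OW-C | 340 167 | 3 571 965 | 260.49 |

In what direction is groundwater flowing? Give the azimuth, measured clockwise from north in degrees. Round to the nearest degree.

313°

Taking OW-A as reference: OW-B−OW-A = (-140, 205, -0.39); OW-C−OW-A = (45, 130, -0.09).
Solve a·Δx + b·Δy = Δh: det = (-140)·130 − 45·205 = -27425.
∂h/∂x = [(-0.39)·130 − (-0.09)·205] / -27425 = +0.001176
∂h/∂y = [(-140)·(-0.09) − 45·(-0.39)] / -27425 = -0.001099
Flow direction (−∇h) has components (-0.001176 E, +0.001099 N).
Azimuth = atan2(E, N) = atan2(-0.001176, +0.001099) = 313.1° ≈ 313°.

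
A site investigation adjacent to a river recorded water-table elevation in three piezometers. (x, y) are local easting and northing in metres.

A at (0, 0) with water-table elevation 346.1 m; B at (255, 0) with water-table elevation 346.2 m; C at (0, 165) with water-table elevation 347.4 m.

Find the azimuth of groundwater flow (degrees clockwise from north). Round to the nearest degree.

∂h/∂x = (346.2 − 346.1) / (255 − 0) = +0.0003922
∂h/∂y = (347.4 − 346.1) / (165 − 0) = +0.007879
Flow direction (−∇h) has components (-0.0003922 E, -0.007879 N).
Azimuth = atan2(E, N) = atan2(-0.0003922, -0.007879) = 182.8° ≈ 183°.

183°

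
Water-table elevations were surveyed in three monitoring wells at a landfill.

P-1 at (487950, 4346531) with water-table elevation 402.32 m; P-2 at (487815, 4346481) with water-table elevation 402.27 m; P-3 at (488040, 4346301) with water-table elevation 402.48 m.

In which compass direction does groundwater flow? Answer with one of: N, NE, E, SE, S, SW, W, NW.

Differences from P-1: to P-2 (Δx, Δy, Δh) = (-135, -50, -0.05); to P-3 = (90, -230, +0.16).
Determinant of the coordinate differences = (-135)·(-230) − 90·(-50) = 35550.
∂h/∂x = [(-0.05)·(-230) − (+0.16)·(-50)] / 35550 = +0.0005485
∂h/∂y = [(-135)·(+0.16) − 90·(-0.05)] / 35550 = -0.0004810
Flow = −∇h = (-0.0005485 east, +0.0004810 north), which points northwest.

NW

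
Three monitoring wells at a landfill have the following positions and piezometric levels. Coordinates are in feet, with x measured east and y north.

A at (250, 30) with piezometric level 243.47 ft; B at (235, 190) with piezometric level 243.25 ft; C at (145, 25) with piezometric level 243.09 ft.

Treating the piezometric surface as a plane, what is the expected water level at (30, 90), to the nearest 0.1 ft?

Taking A as reference: B−A = (-15, 160, -0.22); C−A = (-105, -5, -0.38).
Determinant of the coordinate differences = (-15)·(-5) − (-105)·160 = 16875.
∂h/∂x = [(-0.22)·(-5) − (-0.38)·160] / 16875 = +0.003668
∂h/∂y = [(-15)·(-0.38) − (-105)·(-0.22)] / 16875 = -0.001031
h(30, 90) = 243.47 + (+0.003668)·(-220) + (-0.001031)·(60) = 243.47 -0.807 -0.062 = 242.601 ft.

242.6 ft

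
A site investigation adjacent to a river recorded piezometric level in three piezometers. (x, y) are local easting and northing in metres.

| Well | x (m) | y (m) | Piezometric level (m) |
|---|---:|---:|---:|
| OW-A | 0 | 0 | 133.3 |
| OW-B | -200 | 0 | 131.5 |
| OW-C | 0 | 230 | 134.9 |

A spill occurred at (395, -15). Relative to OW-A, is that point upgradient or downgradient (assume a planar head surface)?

∂h/∂x = (131.5 − 133.3) / (-200 − 0) = +0.009000
∂h/∂y = (134.9 − 133.3) / (230 − 0) = +0.006957
Head at (395, -15) = 133.3 + (+0.009000)·(395) + (+0.006957)·(-15) = 136.75 m.
That is higher than the 133.3 m at OW-A, so the point is upgradient.

upgradient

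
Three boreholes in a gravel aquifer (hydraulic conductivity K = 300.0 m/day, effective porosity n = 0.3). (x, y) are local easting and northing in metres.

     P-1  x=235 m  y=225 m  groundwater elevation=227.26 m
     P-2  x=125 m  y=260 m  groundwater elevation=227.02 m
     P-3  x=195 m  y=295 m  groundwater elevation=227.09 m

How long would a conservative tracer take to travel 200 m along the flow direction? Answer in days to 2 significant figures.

89 days

Differences from P-1: to P-2 (Δx, Δy, Δh) = (-110, 35, -0.24); to P-3 = (-40, 70, -0.17).
Determinant of the coordinate differences = (-110)·70 − (-40)·35 = -6300.
∂h/∂x = [(-0.24)·70 − (-0.17)·35] / -6300 = +0.001722
∂h/∂y = [(-110)·(-0.17) − (-40)·(-0.24)] / -6300 = -0.001444
|∇h| = √(0.001722² + -0.001444²) = 0.002247
Seepage velocity v = K·i/n = 300.0 × 0.002247 / 0.3 = 2.247 m/day.
t = 200 / 2.247 = 89.01 days.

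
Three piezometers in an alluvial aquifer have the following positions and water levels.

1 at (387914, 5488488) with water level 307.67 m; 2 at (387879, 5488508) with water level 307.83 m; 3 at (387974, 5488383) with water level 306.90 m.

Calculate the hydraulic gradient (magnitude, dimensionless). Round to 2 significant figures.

0.0070

Differences from 1: to 2 (Δx, Δy, Δh) = (-35, 20, +0.16); to 3 = (60, -105, -0.77).
Determinant of the coordinate differences = (-35)·(-105) − 60·20 = 2475.
∂h/∂x = [(+0.16)·(-105) − (-0.77)·20] / 2475 = -0.0005657
∂h/∂y = [(-35)·(-0.77) − 60·(+0.16)] / 2475 = +0.007010
|∇h| = √(-0.0005657² + 0.007010²) = 0.007033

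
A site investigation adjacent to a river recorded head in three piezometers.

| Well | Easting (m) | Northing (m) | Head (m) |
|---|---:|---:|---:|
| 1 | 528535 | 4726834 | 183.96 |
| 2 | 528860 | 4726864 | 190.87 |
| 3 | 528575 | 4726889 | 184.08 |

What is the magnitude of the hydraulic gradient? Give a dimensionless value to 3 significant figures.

With h = a·x + b·y + c and 1 as origin, the differences give:
  325·a + 30·b = +6.91
  40·a + 55·b = +0.12
Eliminate b (×55 and ×30, subtract): 16675·a = 376.450 → a = ∂h/∂x = +0.02258
Back-substitute: b = ∂h/∂y = -0.01424.
|∇h| = √(0.02258² + -0.01424²) = 0.0267

0.0267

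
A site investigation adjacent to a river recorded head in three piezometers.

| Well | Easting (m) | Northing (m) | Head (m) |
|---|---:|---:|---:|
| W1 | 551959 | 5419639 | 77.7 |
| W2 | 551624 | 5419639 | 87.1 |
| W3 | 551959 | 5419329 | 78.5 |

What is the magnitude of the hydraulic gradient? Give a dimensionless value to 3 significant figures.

0.0282

∂h/∂x = (87.1 − 77.7) / (551624 − 551959) = -0.02806
∂h/∂y = (78.5 − 77.7) / (5419329 − 5419639) = -0.002581
|∇h| = √(-0.02806² + -0.002581²) = 0.02818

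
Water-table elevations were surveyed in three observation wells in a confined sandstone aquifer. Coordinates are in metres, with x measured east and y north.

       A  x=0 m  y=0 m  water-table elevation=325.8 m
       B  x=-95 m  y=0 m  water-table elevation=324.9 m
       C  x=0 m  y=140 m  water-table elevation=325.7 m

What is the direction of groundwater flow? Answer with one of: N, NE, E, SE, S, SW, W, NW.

∂h/∂x = (324.9 − 325.8) / (-95 − 0) = +0.009474
∂h/∂y = (325.7 − 325.8) / (140 − 0) = -0.0007143
Flow = −∇h = (-0.009474 east, +0.0007143 north), which points west.

W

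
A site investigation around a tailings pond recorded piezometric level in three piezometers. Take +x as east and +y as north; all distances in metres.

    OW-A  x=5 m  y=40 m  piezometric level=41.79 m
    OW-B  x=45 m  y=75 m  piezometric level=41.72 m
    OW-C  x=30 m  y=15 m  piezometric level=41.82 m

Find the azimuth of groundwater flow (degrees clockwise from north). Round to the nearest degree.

013°

Taking OW-A as reference: OW-B−OW-A = (40, 35, -0.07); OW-C−OW-A = (25, -25, +0.03).
Solve a·Δx + b·Δy = Δh: det = 40·(-25) − 25·35 = -1875.
∂h/∂x = [(-0.07)·(-25) − (+0.03)·35] / -1875 = -0.0003733
∂h/∂y = [40·(+0.03) − 25·(-0.07)] / -1875 = -0.001573
Flow direction (−∇h) has components (+0.0003733 E, +0.001573 N).
Azimuth = atan2(E, N) = atan2(+0.0003733, +0.001573) = 13.3° ≈ 013°.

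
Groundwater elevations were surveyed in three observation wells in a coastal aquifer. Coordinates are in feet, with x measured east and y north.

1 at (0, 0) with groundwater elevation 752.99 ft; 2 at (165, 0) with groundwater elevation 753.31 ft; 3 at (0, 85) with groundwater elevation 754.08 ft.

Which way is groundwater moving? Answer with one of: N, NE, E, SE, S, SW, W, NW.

∂h/∂x = (753.31 − 752.99) / (165 − 0) = +0.001939
∂h/∂y = (754.08 − 752.99) / (85 − 0) = +0.01282
Flow = −∇h = (-0.001939 east, -0.01282 north), which points south.

S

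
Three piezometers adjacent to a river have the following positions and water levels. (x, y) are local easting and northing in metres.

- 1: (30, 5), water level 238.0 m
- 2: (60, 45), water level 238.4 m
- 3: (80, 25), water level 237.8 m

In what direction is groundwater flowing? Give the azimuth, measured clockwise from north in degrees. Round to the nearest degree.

With h = a·x + b·y + c and 1 as origin, the differences give:
  30·a + 40·b = +0.4
  50·a + 20·b = -0.2
Eliminate b (×20 and ×40, subtract): -1400·a = 16.00 → a = ∂h/∂x = -0.01143
Back-substitute: b = ∂h/∂y = +0.01857.
Flow direction (−∇h) has components (+0.01143 E, -0.01857 N).
Azimuth = atan2(E, N) = atan2(+0.01143, -0.01857) = 148.4° ≈ 148°.

148°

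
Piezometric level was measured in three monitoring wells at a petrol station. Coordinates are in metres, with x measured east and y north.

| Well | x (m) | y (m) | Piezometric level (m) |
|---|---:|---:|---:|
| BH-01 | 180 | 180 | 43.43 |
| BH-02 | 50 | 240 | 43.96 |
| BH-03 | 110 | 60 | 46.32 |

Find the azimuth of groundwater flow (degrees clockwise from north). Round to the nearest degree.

Three-point gradient (reference BH-01): Δ to BH-02 = (-130, 60, +0.53), Δ to BH-03 = (-70, -120, +2.89).
∂h/∂x = -0.01197, ∂h/∂y = -0.01710 (det = 19800).
Flow direction (−∇h) has components (+0.01197 E, +0.01710 N).
Azimuth = atan2(E, N) = atan2(+0.01197, +0.01710) = 35.0° ≈ 035°.

035°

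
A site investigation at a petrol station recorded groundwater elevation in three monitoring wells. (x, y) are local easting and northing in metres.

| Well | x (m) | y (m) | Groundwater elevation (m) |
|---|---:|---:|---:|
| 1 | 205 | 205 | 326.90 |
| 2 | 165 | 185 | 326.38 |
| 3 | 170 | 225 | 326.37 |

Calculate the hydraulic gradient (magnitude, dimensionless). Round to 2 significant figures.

Differences from 1: to 2 (Δx, Δy, Δh) = (-40, -20, -0.52); to 3 = (-35, 20, -0.53).
Determinant of the coordinate differences = (-40)·20 − (-35)·(-20) = -1500.
∂h/∂x = [(-0.52)·20 − (-0.53)·(-20)] / -1500 = +0.01400
∂h/∂y = [(-40)·(-0.53) − (-35)·(-0.52)] / -1500 = -0.002000
|∇h| = √(0.01400² + -0.002000²) = 0.01414

0.014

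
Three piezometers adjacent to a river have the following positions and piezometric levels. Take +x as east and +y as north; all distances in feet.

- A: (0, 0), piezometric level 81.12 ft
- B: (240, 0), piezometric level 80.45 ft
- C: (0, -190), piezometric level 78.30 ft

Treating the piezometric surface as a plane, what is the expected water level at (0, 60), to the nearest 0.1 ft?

82.0 ft

∂h/∂x = (80.45 − 81.12) / (240 − 0) = -0.002792
∂h/∂y = (78.30 − 81.12) / (-190 − 0) = +0.01484
h(0, 60) = 81.12 + (-0.002792)·(0) + (+0.01484)·(60) = 81.12 -0.000 +0.891 = 82.011 ft.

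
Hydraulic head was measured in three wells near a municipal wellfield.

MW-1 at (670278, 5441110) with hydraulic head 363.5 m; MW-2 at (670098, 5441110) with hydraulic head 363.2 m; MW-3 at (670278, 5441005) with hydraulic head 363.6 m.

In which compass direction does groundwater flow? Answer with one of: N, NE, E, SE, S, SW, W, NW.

NW

∂h/∂x = (363.2 − 363.5) / (670098 − 670278) = +0.001667
∂h/∂y = (363.6 − 363.5) / (5441005 − 5441110) = -0.0009524
Flow = −∇h = (-0.001667 east, +0.0009524 north), which points northwest.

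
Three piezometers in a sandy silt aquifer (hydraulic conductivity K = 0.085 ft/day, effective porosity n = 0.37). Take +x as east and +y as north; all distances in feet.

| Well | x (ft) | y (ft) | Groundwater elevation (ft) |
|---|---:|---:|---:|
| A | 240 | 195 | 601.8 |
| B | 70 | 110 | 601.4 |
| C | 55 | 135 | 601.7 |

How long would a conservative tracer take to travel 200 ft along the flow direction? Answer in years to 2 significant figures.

Taking A as reference: B−A = (-170, -85, -0.4); C−A = (-185, -60, -0.1).
Determinant of the coordinate differences = (-170)·(-60) − (-185)·(-85) = -5525.
∂h/∂x = [(-0.4)·(-60) − (-0.1)·(-85)] / -5525 = -0.002805
∂h/∂y = [(-170)·(-0.1) − (-185)·(-0.4)] / -5525 = +0.01032
|∇h| = √(-0.002805² + 0.01032²) = 0.01069
Seepage velocity v = K·i/n = 0.085 × 0.01069 / 0.37 = 0.002456 ft/day.
t = 200 / 0.002456 = 8.143e+04 days = 223 years.

220 years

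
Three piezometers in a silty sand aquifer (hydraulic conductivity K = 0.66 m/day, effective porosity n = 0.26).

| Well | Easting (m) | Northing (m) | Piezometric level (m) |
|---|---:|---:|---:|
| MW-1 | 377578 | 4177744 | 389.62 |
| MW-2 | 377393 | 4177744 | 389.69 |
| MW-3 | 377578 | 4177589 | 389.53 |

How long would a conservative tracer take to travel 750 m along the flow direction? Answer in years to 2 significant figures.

1200 years

∂h/∂x = (389.69 − 389.62) / (377393 − 377578) = -0.0003784
∂h/∂y = (389.53 − 389.62) / (4177589 − 4177744) = +0.0005806
|∇h| = √(-0.0003784² + 0.0005806²) = 0.000693
Seepage velocity v = K·i/n = 0.66 × 0.000693 / 0.26 = 0.001759 m/day.
t = 750 / 0.001759 = 4.264e+05 days = 1.17e+03 years.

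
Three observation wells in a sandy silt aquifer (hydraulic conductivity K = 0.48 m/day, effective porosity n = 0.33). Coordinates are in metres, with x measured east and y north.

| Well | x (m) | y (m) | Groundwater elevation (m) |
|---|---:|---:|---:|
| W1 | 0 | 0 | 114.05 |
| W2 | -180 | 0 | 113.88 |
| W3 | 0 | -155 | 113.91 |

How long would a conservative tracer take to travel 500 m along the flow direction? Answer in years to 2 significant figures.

720 years

∂h/∂x = (113.88 − 114.05) / (-180 − 0) = +0.0009444
∂h/∂y = (113.91 − 114.05) / (-155 − 0) = +0.0009032
|∇h| = √(0.0009444² + 0.0009032²) = 0.001307
Seepage velocity v = K·i/n = 0.48 × 0.001307 / 0.33 = 0.001901 m/day.
t = 500 / 0.001901 = 2.63e+05 days = 720 years.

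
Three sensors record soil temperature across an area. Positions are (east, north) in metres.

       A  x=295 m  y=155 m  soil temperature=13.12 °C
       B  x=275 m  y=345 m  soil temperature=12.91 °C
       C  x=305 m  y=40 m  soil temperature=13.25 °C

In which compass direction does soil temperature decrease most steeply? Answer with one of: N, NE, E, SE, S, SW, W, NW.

NE

Differences from A: to B (Δx, Δy, Δh) = (-20, 190, -0.21); to C = (10, -115, +0.13).
Determinant of the coordinate differences = (-20)·(-115) − 10·190 = 400.
∂T/∂x = [(-0.21)·(-115) − (+0.13)·190] / 400 = -0.001375
∂T/∂y = [(-20)·(+0.13) − 10·(-0.21)] / 400 = -0.001250
Steepest decrease is along −∇f = (+0.001375 E, +0.001250 N) → northeast.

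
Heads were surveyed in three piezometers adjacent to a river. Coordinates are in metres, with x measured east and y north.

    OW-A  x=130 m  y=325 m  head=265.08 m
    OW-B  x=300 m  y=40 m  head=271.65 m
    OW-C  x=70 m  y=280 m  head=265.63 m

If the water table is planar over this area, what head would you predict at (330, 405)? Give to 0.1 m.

264.6 m

Three-point gradient (reference OW-A): Δ to OW-B = (170, -285, +6.57), Δ to OW-C = (-60, -45, +0.55).
∂h/∂x = +0.005612, ∂h/∂y = -0.01971 (det = -24750).
h(330, 405) = 265.08 + (+0.005612)·(200) + (-0.01971)·(80) = 265.08 +1.122 -1.576 = 264.626 m.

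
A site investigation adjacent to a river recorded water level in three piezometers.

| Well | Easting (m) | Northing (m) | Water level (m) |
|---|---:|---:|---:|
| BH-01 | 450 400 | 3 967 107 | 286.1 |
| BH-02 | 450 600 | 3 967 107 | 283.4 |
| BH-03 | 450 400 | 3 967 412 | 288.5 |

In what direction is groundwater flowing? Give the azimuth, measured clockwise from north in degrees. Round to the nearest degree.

∂h/∂x = (283.4 − 286.1) / (450600 − 450400) = -0.01350
∂h/∂y = (288.5 − 286.1) / (3967412 − 3967107) = +0.007869
Flow direction (−∇h) has components (+0.01350 E, -0.007869 N).
Azimuth = atan2(E, N) = atan2(+0.01350, -0.007869) = 120.2° ≈ 120°.

120°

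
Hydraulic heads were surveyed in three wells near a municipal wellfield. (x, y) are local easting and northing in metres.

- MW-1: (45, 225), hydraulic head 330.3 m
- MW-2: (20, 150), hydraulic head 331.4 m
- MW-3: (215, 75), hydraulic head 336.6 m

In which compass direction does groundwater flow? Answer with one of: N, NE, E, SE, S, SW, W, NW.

NW

With h = a·x + b·y + c and MW-1 as origin, the differences give:
  (-25)·a + (-75)·b = +1.1
  170·a + (-150)·b = +6.3
Eliminate b (×(-150) and ×(-75), subtract): 16500·a = 307.50 → a = ∂h/∂x = +0.01864
Back-substitute: b = ∂h/∂y = -0.02088.
Flow = −∇h = (-0.01864 east, +0.02088 north), which points northwest.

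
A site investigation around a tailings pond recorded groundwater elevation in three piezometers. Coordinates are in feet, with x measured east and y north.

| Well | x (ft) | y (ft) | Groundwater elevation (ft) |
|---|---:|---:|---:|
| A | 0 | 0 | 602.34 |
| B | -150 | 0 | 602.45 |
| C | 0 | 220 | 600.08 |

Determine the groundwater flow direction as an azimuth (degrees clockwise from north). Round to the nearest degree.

004°

∂h/∂x = (602.45 − 602.34) / (-150 − 0) = -0.0007333
∂h/∂y = (600.08 − 602.34) / (220 − 0) = -0.01027
Flow direction (−∇h) has components (+0.0007333 E, +0.01027 N).
Azimuth = atan2(E, N) = atan2(+0.0007333, +0.01027) = 4.1° ≈ 004°.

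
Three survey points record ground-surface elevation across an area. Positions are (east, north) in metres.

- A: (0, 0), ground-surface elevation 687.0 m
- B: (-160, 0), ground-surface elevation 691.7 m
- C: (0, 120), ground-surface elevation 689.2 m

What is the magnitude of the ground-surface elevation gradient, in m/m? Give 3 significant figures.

0.0346 m/m

∂z/∂x = (691.7 − 687.0) / (-160 − 0) = -0.02938
∂z/∂y = (689.2 − 687.0) / (120 − 0) = +0.01833
|∇f| = √(-0.02938² + 0.01833²) = 0.03463 m/m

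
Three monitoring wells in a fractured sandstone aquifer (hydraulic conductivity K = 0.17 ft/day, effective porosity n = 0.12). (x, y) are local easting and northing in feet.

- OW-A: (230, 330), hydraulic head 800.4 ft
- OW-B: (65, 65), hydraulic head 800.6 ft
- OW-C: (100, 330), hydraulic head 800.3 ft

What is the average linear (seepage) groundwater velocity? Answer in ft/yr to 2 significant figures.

0.75 ft/yr

Taking OW-A as reference: OW-B−OW-A = (-165, -265, +0.2); OW-C−OW-A = (-130, 0, -0.1).
Solve a·Δx + b·Δy = Δh: det = (-165)·0 − (-130)·(-265) = -34450.
∂h/∂x = [(+0.2)·0 − (-0.1)·(-265)] / -34450 = +0.0007692
∂h/∂y = [(-165)·(-0.1) − (-130)·(+0.2)] / -34450 = -0.001234
|∇h| = √(0.0007692² + -0.001234²) = 0.001454
Seepage velocity v = K·i/n = 0.17 × 0.001454 / 0.12 = 0.00206 ft/day = 0.7524 ft/yr.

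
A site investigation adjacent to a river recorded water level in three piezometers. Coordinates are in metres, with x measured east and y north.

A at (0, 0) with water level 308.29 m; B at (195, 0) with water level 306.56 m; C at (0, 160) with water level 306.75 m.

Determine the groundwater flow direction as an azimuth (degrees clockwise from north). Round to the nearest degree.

∂h/∂x = (306.56 − 308.29) / (195 − 0) = -0.008872
∂h/∂y = (306.75 − 308.29) / (160 − 0) = -0.009625
Flow direction (−∇h) has components (+0.008872 E, +0.009625 N).
Azimuth = atan2(E, N) = atan2(+0.008872, +0.009625) = 42.7° ≈ 043°.

043°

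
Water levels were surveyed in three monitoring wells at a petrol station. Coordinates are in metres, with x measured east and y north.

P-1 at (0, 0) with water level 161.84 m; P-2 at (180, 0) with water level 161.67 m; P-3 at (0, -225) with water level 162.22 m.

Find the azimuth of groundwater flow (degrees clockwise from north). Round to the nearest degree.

∂h/∂x = (161.67 − 161.84) / (180 − 0) = -0.0009444
∂h/∂y = (162.22 − 161.84) / (-225 − 0) = -0.001689
Flow direction (−∇h) has components (+0.0009444 E, +0.001689 N).
Azimuth = atan2(E, N) = atan2(+0.0009444, +0.001689) = 29.2° ≈ 029°.

029°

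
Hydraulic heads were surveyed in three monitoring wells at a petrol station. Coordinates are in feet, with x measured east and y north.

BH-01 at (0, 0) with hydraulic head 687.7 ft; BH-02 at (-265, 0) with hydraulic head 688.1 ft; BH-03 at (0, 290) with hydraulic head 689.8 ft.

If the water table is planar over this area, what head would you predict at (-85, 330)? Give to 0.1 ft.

690.2 ft

∂h/∂x = (688.1 − 687.7) / (-265 − 0) = -0.001509
∂h/∂y = (689.8 − 687.7) / (290 − 0) = +0.007241
h(-85, 330) = 687.7 + (-0.001509)·(-85) + (+0.007241)·(330) = 687.7 +0.128 +2.390 = 690.218 ft.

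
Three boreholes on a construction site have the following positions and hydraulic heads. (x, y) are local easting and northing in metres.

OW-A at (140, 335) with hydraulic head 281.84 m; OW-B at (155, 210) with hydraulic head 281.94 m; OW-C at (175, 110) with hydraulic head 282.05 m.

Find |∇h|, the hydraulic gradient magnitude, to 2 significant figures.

0.0038

Taking OW-A as reference: OW-B−OW-A = (15, -125, +0.10); OW-C−OW-A = (35, -225, +0.21).
Solve a·Δx + b·Δy = Δh: det = 15·(-225) − 35·(-125) = 1000.
∂h/∂x = [(+0.10)·(-225) − (+0.21)·(-125)] / 1000 = +0.003750
∂h/∂y = [15·(+0.21) − 35·(+0.10)] / 1000 = -0.0003500
|∇h| = √(0.003750² + -0.0003500²) = 0.003766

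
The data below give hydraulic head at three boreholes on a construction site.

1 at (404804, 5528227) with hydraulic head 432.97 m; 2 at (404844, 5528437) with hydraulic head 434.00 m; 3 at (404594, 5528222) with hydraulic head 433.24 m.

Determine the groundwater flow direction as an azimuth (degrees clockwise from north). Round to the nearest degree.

Three-point gradient (reference 1): Δ to 2 = (40, 210, +1.03), Δ to 3 = (-210, -5, +0.27).
∂h/∂x = -0.001409, ∂h/∂y = +0.005173 (det = 43900).
Flow direction (−∇h) has components (+0.001409 E, -0.005173 N).
Azimuth = atan2(E, N) = atan2(+0.001409, -0.005173) = 164.8° ≈ 165°.

165°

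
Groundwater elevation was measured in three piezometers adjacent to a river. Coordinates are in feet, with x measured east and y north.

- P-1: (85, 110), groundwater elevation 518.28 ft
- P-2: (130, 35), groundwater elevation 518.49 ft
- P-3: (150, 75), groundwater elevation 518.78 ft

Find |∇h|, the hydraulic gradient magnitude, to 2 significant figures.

0.0095

Differences from P-1: to P-2 (Δx, Δy, Δh) = (45, -75, +0.21); to P-3 = (65, -35, +0.50).
Solve a·Δx + b·Δy = Δh: det = 45·(-35) − 65·(-75) = 3300.
∂h/∂x = [(+0.21)·(-35) − (+0.50)·(-75)] / 3300 = +0.009136
∂h/∂y = [45·(+0.50) − 65·(+0.21)] / 3300 = +0.002682
|∇h| = √(0.009136² + 0.002682²) = 0.009522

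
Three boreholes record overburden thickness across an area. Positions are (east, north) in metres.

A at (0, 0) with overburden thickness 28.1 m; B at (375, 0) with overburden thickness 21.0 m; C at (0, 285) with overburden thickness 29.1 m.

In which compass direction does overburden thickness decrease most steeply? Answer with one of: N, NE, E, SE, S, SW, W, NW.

E

∂d/∂x = (21.0 − 28.1) / (375 − 0) = -0.01893
∂d/∂y = (29.1 − 28.1) / (285 − 0) = +0.003509
Steepest decrease is along −∇f = (+0.01893 E, -0.003509 N) → east.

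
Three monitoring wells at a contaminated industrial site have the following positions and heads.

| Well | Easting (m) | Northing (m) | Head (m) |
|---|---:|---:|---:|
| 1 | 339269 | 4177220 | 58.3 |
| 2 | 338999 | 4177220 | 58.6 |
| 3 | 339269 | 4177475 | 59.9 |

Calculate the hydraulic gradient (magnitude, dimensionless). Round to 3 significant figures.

∂h/∂x = (58.6 − 58.3) / (338999 − 339269) = -0.001111
∂h/∂y = (59.9 − 58.3) / (4177475 − 4177220) = +0.006275
|∇h| = √(-0.001111² + 0.006275²) = 0.006373

0.00637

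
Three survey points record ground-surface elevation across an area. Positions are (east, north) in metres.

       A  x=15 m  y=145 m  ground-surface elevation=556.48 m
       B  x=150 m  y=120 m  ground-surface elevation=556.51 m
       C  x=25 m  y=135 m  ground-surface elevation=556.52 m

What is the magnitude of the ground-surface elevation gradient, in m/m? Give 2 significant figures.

Differences from A: to B (Δx, Δy, Δh) = (135, -25, +0.03); to C = (10, -10, +0.04).
Determinant of the coordinate differences = 135·(-10) − 10·(-25) = -1100.
∂z/∂x = [(+0.03)·(-10) − (+0.04)·(-25)] / -1100 = -0.0006364
∂z/∂y = [135·(+0.04) − 10·(+0.03)] / -1100 = -0.004636
|∇f| = √(-0.0006364² + -0.004636²) = 0.004679 m/m

0.0047 m/m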